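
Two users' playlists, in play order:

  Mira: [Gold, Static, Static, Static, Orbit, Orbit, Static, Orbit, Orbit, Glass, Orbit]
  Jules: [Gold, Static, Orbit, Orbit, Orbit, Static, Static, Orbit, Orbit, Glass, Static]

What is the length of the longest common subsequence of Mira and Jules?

8

Match Gold [1,1], then Static [2,2], then Orbit [5,4], then Orbit [6,5], then Static [7,7], then Orbit [8,8], then Orbit [9,9], then Glass [10,10] — 8 songs in the same relative order in both. Since dp[11][11] = 8, nothing longer is possible.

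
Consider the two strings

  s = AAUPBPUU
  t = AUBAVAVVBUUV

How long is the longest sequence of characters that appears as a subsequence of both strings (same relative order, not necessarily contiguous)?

5

Taking A [1,4], A [2,6], B [5,9], U [7,10], U [8,11] gives a common subsequence of length 5. The LCS DP gives dp[8][12] = 5, so this is optimal.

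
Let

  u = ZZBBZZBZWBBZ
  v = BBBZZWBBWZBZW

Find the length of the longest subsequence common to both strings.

8

Taking Z [1,4], then Z [2,5], then B [3,7], then B [4,8], then Z [6,10], then B [7,11], then Z [8,12], then W [9,13] gives a common subsequence of length 8. Since dp[12][13] = 8, nothing longer is possible.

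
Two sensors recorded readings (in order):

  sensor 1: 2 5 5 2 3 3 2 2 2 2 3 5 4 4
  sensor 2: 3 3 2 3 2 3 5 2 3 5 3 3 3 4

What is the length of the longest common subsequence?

8

Taking 3 [5,1], 3 [6,2], 2 [7,3], 2 [8,5], 2 [10,8], 3 [11,9], 5 [12,10], 4 [14,14] gives a common subsequence of length 8. The LCS DP gives dp[14][14] = 8, so this is optimal.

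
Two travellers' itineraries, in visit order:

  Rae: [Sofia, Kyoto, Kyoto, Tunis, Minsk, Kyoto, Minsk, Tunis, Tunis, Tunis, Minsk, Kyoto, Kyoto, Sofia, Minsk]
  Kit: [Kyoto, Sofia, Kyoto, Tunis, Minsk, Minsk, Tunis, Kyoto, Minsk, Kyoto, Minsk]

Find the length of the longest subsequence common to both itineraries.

9

Taking Sofia [1,2]; then Kyoto [3,3]; then Tunis [4,4]; then Minsk [5,5]; then Minsk [7,6]; then Tunis [8,7]; then Minsk [11,9]; then Kyoto [13,10]; then Minsk [15,11] gives a common subsequence of length 9. dp[15][11] = 9 confirms this is the maximum.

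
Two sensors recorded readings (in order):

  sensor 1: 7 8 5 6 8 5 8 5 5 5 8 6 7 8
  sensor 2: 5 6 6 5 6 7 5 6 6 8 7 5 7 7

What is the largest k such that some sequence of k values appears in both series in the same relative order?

Taking 7 at sensor 1[1]=sensor 2[6] → 5 at sensor 1[3]=sensor 2[7] → 6 at sensor 1[4]=sensor 2[9] → 8 at sensor 1[5]=sensor 2[10] → 5 at sensor 1[6]=sensor 2[12] → 7 at sensor 1[13]=sensor 2[14] gives a common subsequence of length 6. Since dp[14][14] = 6, nothing longer is possible.

6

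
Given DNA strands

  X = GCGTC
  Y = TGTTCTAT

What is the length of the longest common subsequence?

Taking G (X #1, Y #2), C (X #2, Y #5), T (X #4, Y #8) gives a common subsequence of length 3. Since dp[5][8] = 3, nothing longer is possible.

3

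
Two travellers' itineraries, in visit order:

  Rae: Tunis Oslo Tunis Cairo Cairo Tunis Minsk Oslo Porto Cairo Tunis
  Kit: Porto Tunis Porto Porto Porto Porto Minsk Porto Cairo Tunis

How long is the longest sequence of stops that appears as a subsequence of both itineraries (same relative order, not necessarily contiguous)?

One common subsequence of length 5: Tunis (Rae #1, Kit #2) → Minsk (Rae #7, Kit #7) → Porto (Rae #9, Kit #8) → Cairo (Rae #10, Kit #9) → Tunis (Rae #11, Kit #10). dp[11][10] = 5 confirms this is the maximum.

5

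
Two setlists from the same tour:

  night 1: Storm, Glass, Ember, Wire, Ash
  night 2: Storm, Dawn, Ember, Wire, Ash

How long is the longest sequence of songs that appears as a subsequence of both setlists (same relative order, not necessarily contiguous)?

Taking Storm [1,1] → Ember [3,3] → Wire [4,4] → Ash [5,5] gives a common subsequence of length 4. dp[5][5] = 4 confirms this is the maximum.

4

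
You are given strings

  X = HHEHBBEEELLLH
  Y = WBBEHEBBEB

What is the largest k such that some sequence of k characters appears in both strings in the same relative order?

5

Let dp[i][j] be the LCS length of the first i characters of X and the first j characters of Y. dp[i][j] = dp[i-1][j-1]+1 when the i-th and j-th characters match, else max(dp[i-1][j], dp[i][j-1]).
    ·  W  B  B  E  H  E  B  B  E  B
 ·  0  0  0  0  0  0  0  0  0  0  0
 H  0  0  0  0  0  1  1  1  1  1  1
 H  0  0  0  0  0  1  1  1  1  1  1
 E  0  0  0  0  1  1  2  2  2  2  2
 H  0  0  0  0  1  2  2  2  2  2  2
 B  0  0  1  1  1  2  2  3  3  3  3
 B  0  0  1  2  2  2  2  3  4  4  4
 E  0  0  1  2  3  3  3  3  4  5  5
 E  0  0  1  2  3  3  4  4  4  5  5
 E  0  0  1  2  3  3  4  4  4  5  5
 L  0  0  1  2  3  3  4  4  4  5  5
 L  0  0  1  2  3  3  4  4  4  5  5
 L  0  0  1  2  3  3  4  4  4  5  5
 H  0  0  1  2  3  4  4  4  4  5  5
dp[13][10] = 5. One LCS (by backtracking along matches): HEBBE.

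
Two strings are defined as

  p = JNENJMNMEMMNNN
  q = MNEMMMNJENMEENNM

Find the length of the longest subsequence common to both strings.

9

Pick N (p #2, q #2) → E (p #3, q #3) → N (p #4, q #7) → J (p #5, q #8) → N (p #7, q #10) → M (p #8, q #11) → E (p #9, q #13) → N (p #12, q #14) → N (p #13, q #15); all 9 characters appear in both, in order, and the DP table's final entry dp[14][16] is also 9, so no common subsequence is longer.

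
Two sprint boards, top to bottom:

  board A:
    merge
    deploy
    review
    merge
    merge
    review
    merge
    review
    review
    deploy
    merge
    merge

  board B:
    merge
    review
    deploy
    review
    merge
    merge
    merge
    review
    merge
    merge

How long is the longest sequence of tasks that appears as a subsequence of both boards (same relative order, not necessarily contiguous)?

9

Pick merge (board A #1, board B #1), deploy (board A #2, board B #3), review (board A #3, board B #4), merge (board A #4, board B #5), merge (board A #5, board B #6), merge (board A #7, board B #7), review (board A #9, board B #8), merge (board A #11, board B #9), merge (board A #12, board B #10); all 9 tasks appear in both, in order. Since dp[12][10] = 9, nothing longer is possible.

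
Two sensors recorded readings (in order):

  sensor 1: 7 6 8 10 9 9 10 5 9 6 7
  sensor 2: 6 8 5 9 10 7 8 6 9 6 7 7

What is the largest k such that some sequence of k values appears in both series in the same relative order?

One common subsequence of length 7: 6 at sensor 1[2]=sensor 2[1], 8 at sensor 1[3]=sensor 2[2], 9 at sensor 1[6]=sensor 2[4], 10 at sensor 1[7]=sensor 2[5], 9 at sensor 1[9]=sensor 2[9], 6 at sensor 1[10]=sensor 2[10], 7 at sensor 1[11]=sensor 2[12]. dp[11][12] = 7 confirms this is the maximum.

7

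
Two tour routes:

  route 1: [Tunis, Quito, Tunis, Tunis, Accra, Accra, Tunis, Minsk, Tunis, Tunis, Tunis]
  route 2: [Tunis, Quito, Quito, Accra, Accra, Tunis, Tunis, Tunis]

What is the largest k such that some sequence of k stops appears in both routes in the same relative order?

7

Taking Tunis (route 1 #1, route 2 #1), then Quito (route 1 #2, route 2 #3), then Accra (route 1 #5, route 2 #4), then Accra (route 1 #6, route 2 #5), then Tunis (route 1 #9, route 2 #6), then Tunis (route 1 #10, route 2 #7), then Tunis (route 1 #11, route 2 #8) gives a common subsequence of length 7. The LCS DP gives dp[11][8] = 7, so this is optimal.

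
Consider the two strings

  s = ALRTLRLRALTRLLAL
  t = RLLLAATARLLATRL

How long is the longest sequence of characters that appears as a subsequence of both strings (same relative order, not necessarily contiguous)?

Pick L [2,2] → L [5,3] → L [7,4] → A [9,6] → T [11,7] → R [12,9] → L [13,10] → L [14,11] → A [15,12] → L [16,15]; all 10 characters appear in both, in order. dp[16][15] = 10 confirms this is the maximum.

10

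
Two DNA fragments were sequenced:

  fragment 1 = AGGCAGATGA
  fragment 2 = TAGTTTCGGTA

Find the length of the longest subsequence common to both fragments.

Let dp[i][j] be the LCS length of the first i bases of fragment 1 and the first j bases of fragment 2. dp[i][j] = dp[i-1][j-1]+1 when the i-th and j-th bases match, else max(dp[i-1][j], dp[i][j-1]).
    ·  T  A  G  T  T  T  C  G  G  T  A
 ·  0  0  0  0  0  0  0  0  0  0  0  0
 A  0  0  1  1  1  1  1  1  1  1  1  1
 G  0  0  1  2  2  2  2  2  2  2  2  2
 G  0  0  1  2  2  2  2  2  3  3  3  3
 C  0  0  1  2  2  2  2  3  3  3  3  3
 A  0  0  1  2  2  2  2  3  3  3  3  4
 G  0  0  1  2  2  2  2  3  4  4  4  4
 A  0  0  1  2  2  2  2  3  4  4  4  5
 T  0  1  1  2  3  3  3  3  4  4  5  5
 G  0  1  1  2  3  3  3  3  4  5  5  5
 A  0  1  2  2  3  3  3  3  4  5  5  6
dp[10][11] = 6. One LCS (by backtracking along matches): AGGGTA.

6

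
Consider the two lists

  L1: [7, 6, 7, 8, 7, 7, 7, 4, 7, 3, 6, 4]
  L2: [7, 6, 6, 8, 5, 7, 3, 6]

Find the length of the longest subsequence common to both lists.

6

One common subsequence of length 6: 7 [1,1], 6 [2,3], 8 [4,4], 7 [9,6], 3 [10,7], 6 [11,8]. Since dp[12][8] = 6, nothing longer is possible.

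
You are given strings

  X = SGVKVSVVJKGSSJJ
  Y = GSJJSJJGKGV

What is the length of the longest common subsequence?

One common subsequence of length 6: G (X #2, Y #1); then S (X #6, Y #2); then J (X #9, Y #4); then S (X #13, Y #5); then J (X #14, Y #6); then J (X #15, Y #7). dp[15][11] = 6 confirms this is the maximum.

6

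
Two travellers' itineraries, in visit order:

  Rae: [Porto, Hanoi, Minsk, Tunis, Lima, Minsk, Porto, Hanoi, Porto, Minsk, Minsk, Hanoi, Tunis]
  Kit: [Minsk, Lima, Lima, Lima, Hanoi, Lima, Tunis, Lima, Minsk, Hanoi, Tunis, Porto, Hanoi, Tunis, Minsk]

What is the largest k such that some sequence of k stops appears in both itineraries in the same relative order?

8

Pick Hanoi (Rae #2, Kit #5); then Tunis (Rae #4, Kit #7); then Lima (Rae #5, Kit #8); then Minsk (Rae #6, Kit #9); then Hanoi (Rae #8, Kit #10); then Porto (Rae #9, Kit #12); then Hanoi (Rae #12, Kit #13); then Tunis (Rae #13, Kit #14); all 8 stops appear in both, in order. dp[13][15] = 8 confirms this is the maximum.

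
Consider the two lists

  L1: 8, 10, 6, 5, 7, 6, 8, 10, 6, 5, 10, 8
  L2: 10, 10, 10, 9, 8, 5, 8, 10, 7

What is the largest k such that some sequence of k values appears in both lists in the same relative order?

4

Match 8 (L1 #1, L2 #5), 5 (L1 #4, L2 #6), 8 (L1 #7, L2 #7), 10 (L1 #8, L2 #8) — 4 values in the same relative order in both. The LCS DP gives dp[12][9] = 4, so this is optimal.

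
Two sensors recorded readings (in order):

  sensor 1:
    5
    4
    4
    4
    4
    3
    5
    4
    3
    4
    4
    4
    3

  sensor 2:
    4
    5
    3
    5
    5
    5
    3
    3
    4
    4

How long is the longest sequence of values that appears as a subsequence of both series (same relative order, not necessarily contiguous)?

6

Let dp[i][j] be the LCS length of the first i values of sensor 1 and the first j values of sensor 2. dp[i][j] = dp[i-1][j-1]+1 when the i-th and j-th values match, else max(dp[i-1][j], dp[i][j-1]).
    ·  4  5  3  5  5  5  3  3  4  4
 ·  0  0  0  0  0  0  0  0  0  0  0
 5  0  0  1  1  1  1  1  1  1  1  1
 4  0  1  1  1  1  1  1  1  1  2  2
 4  0  1  1  1  1  1  1  1  1  2  3
 4  0  1  1  1  1  1  1  1  1  2  3
 4  0  1  1  1  1  1  1  1  1  2  3
 3  0  1  1  2  2  2  2  2  2  2  3
 5  0  1  2  2  3  3  3  3  3  3  3
 4  0  1  2  2  3  3  3  3  3  4  4
 3  0  1  2  3  3  3  3  4  4  4  4
 4  0  1  2  3  3  3  3  4  4  5  5
 4  0  1  2  3  3  3  3  4  4  5  6
 4  0  1  2  3  3  3  3  4  4  5  6
 3  0  1  2  3  3  3  3  4  5  5  6
dp[13][10] = 6. One LCS (by backtracking along matches): 5, 3, 5, 3, 4, 4.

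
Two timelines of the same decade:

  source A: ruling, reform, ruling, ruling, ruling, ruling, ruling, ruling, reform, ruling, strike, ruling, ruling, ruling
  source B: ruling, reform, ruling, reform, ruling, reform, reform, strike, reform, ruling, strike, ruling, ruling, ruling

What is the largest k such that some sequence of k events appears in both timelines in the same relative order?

10

One common subsequence of length 10: ruling at source A[1]=source B[1] → reform at source A[2]=source B[2] → ruling at source A[3]=source B[3] → ruling at source A[4]=source B[5] → reform at source A[9]=source B[9] → ruling at source A[10]=source B[10] → strike at source A[11]=source B[11] → ruling at source A[12]=source B[12] → ruling at source A[13]=source B[13] → ruling at source A[14]=source B[14]. Since dp[14][14] = 10, nothing longer is possible.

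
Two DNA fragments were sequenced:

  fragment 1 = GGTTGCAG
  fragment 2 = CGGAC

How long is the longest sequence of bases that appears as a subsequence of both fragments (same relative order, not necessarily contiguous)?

3

Let dp[i][j] be the LCS length of the first i bases of fragment 1 and the first j bases of fragment 2. dp[i][j] = dp[i-1][j-1]+1 when the i-th and j-th bases match, else max(dp[i-1][j], dp[i][j-1]).
    ·  C  G  G  A  C
 ·  0  0  0  0  0  0
 G  0  0  1  1  1  1
 G  0  0  1  2  2  2
 T  0  0  1  2  2  2
 T  0  0  1  2  2  2
 G  0  0  1  2  2  2
 C  0  1  1  2  2  3
 A  0  1  1  2  3  3
 G  0  1  2  2  3  3
dp[8][5] = 3. One LCS (by backtracking along matches): GGC.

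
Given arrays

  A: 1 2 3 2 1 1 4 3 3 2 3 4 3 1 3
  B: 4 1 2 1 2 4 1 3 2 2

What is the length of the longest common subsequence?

7

Pick 1 [1,2], then 2 [4,3], then 1 [6,4], then 2 [10,5], then 4 [12,6], then 1 [14,7], then 3 [15,8]; all 7 values appear in both, in order. The LCS DP gives dp[15][10] = 7, so this is optimal.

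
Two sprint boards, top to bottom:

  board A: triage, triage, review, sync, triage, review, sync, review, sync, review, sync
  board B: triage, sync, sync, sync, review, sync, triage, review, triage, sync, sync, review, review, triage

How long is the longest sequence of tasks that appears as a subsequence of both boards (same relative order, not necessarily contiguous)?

One common subsequence of length 8: triage at board A[1]=board B[1], review at board A[3]=board B[5], sync at board A[4]=board B[6], triage at board A[5]=board B[7], review at board A[6]=board B[8], sync at board A[7]=board B[11], review at board A[8]=board B[12], review at board A[10]=board B[13], and the DP table's final entry dp[11][14] is also 8, so no common subsequence is longer.

8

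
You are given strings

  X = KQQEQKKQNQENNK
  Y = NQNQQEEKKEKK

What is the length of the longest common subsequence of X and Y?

7

Pick Q at X[2]=Y[4], then Q at X[3]=Y[5], then E at X[4]=Y[7], then K at X[6]=Y[8], then K at X[7]=Y[9], then E at X[11]=Y[10], then K at X[14]=Y[12]; all 7 characters appear in both, in order. dp[14][12] = 7 confirms this is the maximum.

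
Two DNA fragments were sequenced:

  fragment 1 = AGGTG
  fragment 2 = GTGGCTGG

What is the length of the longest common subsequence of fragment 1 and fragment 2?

4

Let dp[i][j] be the LCS length of the first i bases of fragment 1 and the first j bases of fragment 2. dp[i][j] = dp[i-1][j-1]+1 when the i-th and j-th bases match, else max(dp[i-1][j], dp[i][j-1]).
    ·  G  T  G  G  C  T  G  G
 ·  0  0  0  0  0  0  0  0  0
 A  0  0  0  0  0  0  0  0  0
 G  0  1  1  1  1  1  1  1  1
 G  0  1  1  2  2  2  2  2  2
 T  0  1  2  2  2  2  3  3  3
 G  0  1  2  3  3  3  3  4  4
dp[5][8] = 4. One LCS (by backtracking along matches): GGTG.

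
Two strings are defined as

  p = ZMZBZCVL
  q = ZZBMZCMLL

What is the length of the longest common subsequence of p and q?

Match Z at p[1]=q[1], then Z at p[3]=q[2], then B at p[4]=q[3], then Z at p[5]=q[5], then C at p[6]=q[6], then L at p[8]=q[9] — 6 characters in the same relative order in both. The LCS DP gives dp[8][9] = 6, so this is optimal.

6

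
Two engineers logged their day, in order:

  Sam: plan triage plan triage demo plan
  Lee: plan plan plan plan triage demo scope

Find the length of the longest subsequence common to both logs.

Pick plan (Sam #1, Lee #3) → plan (Sam #3, Lee #4) → triage (Sam #4, Lee #5) → demo (Sam #5, Lee #6); all 4 tasks appear in both, in order. dp[6][7] = 4 confirms this is the maximum.

4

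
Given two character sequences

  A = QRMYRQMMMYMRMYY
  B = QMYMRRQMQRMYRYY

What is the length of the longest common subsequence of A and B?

11

Match Q [1,1], M [3,2], Y [4,3], R [5,6], Q [6,7], M [7,8], M [9,11], Y [10,12], R [12,13], Y [14,14], Y [15,15] — 11 characters in the same relative order in both. dp[15][15] = 11 confirms this is the maximum.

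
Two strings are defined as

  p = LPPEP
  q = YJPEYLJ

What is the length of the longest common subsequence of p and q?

Pick P at p[3]=q[3], then E at p[4]=q[4]; all 2 characters appear in both, in order. The LCS DP gives dp[5][7] = 2, so this is optimal.

2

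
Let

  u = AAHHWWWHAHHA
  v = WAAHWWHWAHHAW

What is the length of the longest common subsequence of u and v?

One common subsequence of length 10: A [1,2], A [2,3], H [4,4], W [5,5], W [6,6], W [7,8], A [9,9], H [10,10], H [11,11], A [12,12], and the DP table's final entry dp[12][13] is also 10, so no common subsequence is longer.

10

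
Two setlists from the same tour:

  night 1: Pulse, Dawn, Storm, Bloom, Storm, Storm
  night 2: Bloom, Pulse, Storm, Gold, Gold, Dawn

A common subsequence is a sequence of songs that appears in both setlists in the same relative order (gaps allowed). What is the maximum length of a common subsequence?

2

Taking Pulse at night 1[1]=night 2[2], then Dawn at night 1[2]=night 2[6] gives a common subsequence of length 2. The LCS DP gives dp[6][6] = 2, so this is optimal.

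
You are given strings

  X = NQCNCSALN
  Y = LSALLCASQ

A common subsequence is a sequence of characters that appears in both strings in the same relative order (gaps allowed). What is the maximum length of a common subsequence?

One common subsequence of length 3: S [6,2] → A [7,3] → L [8,5], and the DP table's final entry dp[9][9] is also 3, so no common subsequence is longer.

3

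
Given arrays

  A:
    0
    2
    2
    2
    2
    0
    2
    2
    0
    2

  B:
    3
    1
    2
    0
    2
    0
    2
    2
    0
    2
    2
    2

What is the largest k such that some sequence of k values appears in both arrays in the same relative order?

8

Let dp[i][j] be the LCS length of the first i values of A and the first j values of B. dp[i][j] = dp[i-1][j-1]+1 when the i-th and j-th values match, else max(dp[i-1][j], dp[i][j-1]).
    ·  3  1  2  0  2  0  2  2  0  2  2  2
 ·  0  0  0  0  0  0  0  0  0  0  0  0  0
 0  0  0  0  0  1  1  1  1  1  1  1  1  1
 2  0  0  0  1  1  2  2  2  2  2  2  2  2
 2  0  0  0  1  1  2  2  3  3  3  3  3  3
 2  0  0  0  1  1  2  2  3  4  4  4  4  4
 2  0  0  0  1  1  2  2  3  4  4  5  5  5
 0  0  0  0  1  2  2  3  3  4  5  5  5  5
 2  0  0  0  1  2  3  3  4  4  5  6  6  6
 2  0  0  0  1  2  3  3  4  5  5  6  7  7
 0  0  0  0  1  2  3  4  4  5  6  6  7  7
 2  0  0  0  1  2  3  4  5  5  6  7  7  8
dp[10][12] = 8. One LCS (by backtracking along matches): 0, 2, 2, 2, 0, 2, 2, 2.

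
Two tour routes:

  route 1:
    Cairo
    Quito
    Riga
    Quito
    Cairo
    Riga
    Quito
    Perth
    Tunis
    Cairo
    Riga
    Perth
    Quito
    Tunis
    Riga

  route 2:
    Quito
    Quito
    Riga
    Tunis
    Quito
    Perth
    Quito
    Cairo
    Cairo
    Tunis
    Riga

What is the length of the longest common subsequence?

8

Taking Quito (route 1 #2, route 2 #1) → Quito (route 1 #4, route 2 #2) → Riga (route 1 #6, route 2 #3) → Quito (route 1 #7, route 2 #5) → Perth (route 1 #8, route 2 #6) → Cairo (route 1 #10, route 2 #9) → Tunis (route 1 #14, route 2 #10) → Riga (route 1 #15, route 2 #11) gives a common subsequence of length 8. dp[15][11] = 8 confirms this is the maximum.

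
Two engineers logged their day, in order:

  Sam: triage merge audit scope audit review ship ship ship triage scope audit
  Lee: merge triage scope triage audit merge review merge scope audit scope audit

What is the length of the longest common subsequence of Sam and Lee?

Taking triage at Sam[1]=Lee[4] → merge at Sam[2]=Lee[8] → scope at Sam[4]=Lee[9] → audit at Sam[5]=Lee[10] → scope at Sam[11]=Lee[11] → audit at Sam[12]=Lee[12] gives a common subsequence of length 6, and the DP table's final entry dp[12][12] is also 6, so no common subsequence is longer.

6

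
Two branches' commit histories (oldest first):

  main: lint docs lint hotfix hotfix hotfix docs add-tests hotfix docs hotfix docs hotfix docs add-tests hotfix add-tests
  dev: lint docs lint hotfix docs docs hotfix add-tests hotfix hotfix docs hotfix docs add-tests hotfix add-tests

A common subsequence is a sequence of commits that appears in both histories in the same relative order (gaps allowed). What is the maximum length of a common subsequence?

14

Match lint (main #1, dev #1), then docs (main #2, dev #2), then lint (main #3, dev #3), then hotfix (main #4, dev #4), then hotfix (main #6, dev #7), then add-tests (main #8, dev #8), then hotfix (main #9, dev #9), then hotfix (main #11, dev #10), then docs (main #12, dev #11), then hotfix (main #13, dev #12), then docs (main #14, dev #13), then add-tests (main #15, dev #14), then hotfix (main #16, dev #15), then add-tests (main #17, dev #16) — 14 commits in the same relative order in both. The LCS DP gives dp[17][16] = 14, so this is optimal.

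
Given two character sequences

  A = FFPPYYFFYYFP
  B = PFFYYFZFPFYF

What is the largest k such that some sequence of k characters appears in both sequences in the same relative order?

Let dp[i][j] be the LCS length of the first i characters of A and the first j characters of B. dp[i][j] = dp[i-1][j-1]+1 when the i-th and j-th characters match, else max(dp[i-1][j], dp[i][j-1]).
    ·  P  F  F  Y  Y  F  Z  F  P  F  Y  F
 ·  0  0  0  0  0  0  0  0  0  0  0  0  0
 F  0  0  1  1  1  1  1  1  1  1  1  1  1
 F  0  0  1  2  2  2  2  2  2  2  2  2  2
 P  0  1  1  2  2  2  2  2  2  3  3  3  3
 P  0  1  1  2  2  2  2  2  2  3  3  3  3
 Y  0  1  1  2  3  3  3  3  3  3  3  4  4
 Y  0  1  1  2  3  4  4  4  4  4  4  4  4
 F  0  1  2  2  3  4  5  5  5  5  5  5  5
 F  0  1  2  3  3  4  5  5  6  6  6  6  6
 Y  0  1  2  3  4  4  5  5  6  6  6  7  7
 Y  0  1  2  3  4  5  5  5  6  6  6  7  7
 F  0  1  2  3  4  5  6  6  6  6  7  7  8
 P  0  1  2  3  4  5  6  6  6  7  7  7  8
dp[12][12] = 8. One LCS (by backtracking along matches): FFYYFFYF.

8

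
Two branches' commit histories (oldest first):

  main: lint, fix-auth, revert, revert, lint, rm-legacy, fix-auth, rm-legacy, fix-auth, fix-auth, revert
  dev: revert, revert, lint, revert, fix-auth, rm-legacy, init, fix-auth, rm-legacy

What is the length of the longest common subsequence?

6

Pick revert at main[3]=dev[1], revert at main[4]=dev[2], lint at main[5]=dev[3], rm-legacy at main[6]=dev[6], fix-auth at main[7]=dev[8], rm-legacy at main[8]=dev[9]; all 6 commits appear in both, in order. dp[11][9] = 6 confirms this is the maximum.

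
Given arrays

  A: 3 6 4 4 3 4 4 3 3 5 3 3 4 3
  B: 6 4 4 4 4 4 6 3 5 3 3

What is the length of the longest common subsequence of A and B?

Taking 6 at A[2]=B[1] → 4 at A[3]=B[3] → 4 at A[4]=B[4] → 4 at A[6]=B[5] → 4 at A[7]=B[6] → 3 at A[9]=B[8] → 5 at A[10]=B[9] → 3 at A[12]=B[10] → 3 at A[14]=B[11] gives a common subsequence of length 9, and the DP table's final entry dp[14][11] is also 9, so no common subsequence is longer.

9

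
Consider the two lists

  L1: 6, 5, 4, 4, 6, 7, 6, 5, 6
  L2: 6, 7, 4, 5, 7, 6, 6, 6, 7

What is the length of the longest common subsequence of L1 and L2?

Let dp[i][j] be the LCS length of the first i values of L1 and the first j values of L2. dp[i][j] = dp[i-1][j-1]+1 when the i-th and j-th values match, else max(dp[i-1][j], dp[i][j-1]).
    ·  6  7  4  5  7  6  6  6  7
 ·  0  0  0  0  0  0  0  0  0  0
 6  0  1  1  1  1  1  1  1  1  1
 5  0  1  1  1  2  2  2  2  2  2
 4  0  1  1  2  2  2  2  2  2  2
 4  0  1  1  2  2  2  2  2  2  2
 6  0  1  1  2  2  2  3  3  3  3
 7  0  1  2  2  2  3  3  3  3  4
 6  0  1  2  2  2  3  4  4  4  4
 5  0  1  2  2  3  3  4  4  4  4
 6  0  1  2  2  3  3  4  5  5  5
dp[9][9] = 5. One LCS (by backtracking along matches): 6, 5, 6, 6, 6.

5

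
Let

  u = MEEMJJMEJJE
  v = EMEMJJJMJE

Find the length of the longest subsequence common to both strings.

8

Let dp[i][j] be the LCS length of the first i characters of u and the first j characters of v. dp[i][j] = dp[i-1][j-1]+1 when the i-th and j-th characters match, else max(dp[i-1][j], dp[i][j-1]).
    ·  E  M  E  M  J  J  J  M  J  E
 ·  0  0  0  0  0  0  0  0  0  0  0
 M  0  0  1  1  1  1  1  1  1  1  1
 E  0  1  1  2  2  2  2  2  2  2  2
 E  0  1  1  2  2  2  2  2  2  2  3
 M  0  1  2  2  3  3  3  3  3  3  3
 J  0  1  2  2  3  4  4  4  4  4  4
 J  0  1  2  2  3  4  5  5  5  5  5
 M  0  1  2  2  3  4  5  5  6  6  6
 E  0  1  2  3  3  4  5  5  6  6  7
 J  0  1  2  3  3  4  5  6  6  7  7
 J  0  1  2  3  3  4  5  6  6  7  7
 E  0  1  2  3  3  4  5  6  6  7  8
dp[11][10] = 8. One LCS (by backtracking along matches): MEMJJMJE.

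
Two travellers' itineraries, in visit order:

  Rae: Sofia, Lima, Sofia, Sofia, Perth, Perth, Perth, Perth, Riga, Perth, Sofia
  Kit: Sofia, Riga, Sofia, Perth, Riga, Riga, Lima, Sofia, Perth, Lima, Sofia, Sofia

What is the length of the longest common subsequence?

6

Match Sofia (Rae #1, Kit #1), Sofia (Rae #4, Kit #3), Perth (Rae #5, Kit #4), Riga (Rae #9, Kit #6), Perth (Rae #10, Kit #9), Sofia (Rae #11, Kit #12) — 6 stops in the same relative order in both, and the DP table's final entry dp[11][12] is also 6, so no common subsequence is longer.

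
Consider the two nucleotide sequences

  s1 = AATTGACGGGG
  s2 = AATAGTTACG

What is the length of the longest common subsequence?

7

Match A (s1 #1, s2 #2); then A (s1 #2, s2 #4); then T (s1 #3, s2 #6); then T (s1 #4, s2 #7); then A (s1 #6, s2 #8); then C (s1 #7, s2 #9); then G (s1 #11, s2 #10) — 7 bases in the same relative order in both. dp[11][10] = 7 confirms this is the maximum.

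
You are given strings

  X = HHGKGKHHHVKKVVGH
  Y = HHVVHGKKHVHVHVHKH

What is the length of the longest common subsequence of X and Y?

11

Match H at X[1]=Y[2], H at X[2]=Y[5], G at X[3]=Y[6], K at X[4]=Y[7], K at X[6]=Y[8], H at X[7]=Y[9], H at X[8]=Y[11], H at X[9]=Y[13], V at X[10]=Y[14], K at X[12]=Y[16], H at X[16]=Y[17] — 11 characters in the same relative order in both. Since dp[16][17] = 11, nothing longer is possible.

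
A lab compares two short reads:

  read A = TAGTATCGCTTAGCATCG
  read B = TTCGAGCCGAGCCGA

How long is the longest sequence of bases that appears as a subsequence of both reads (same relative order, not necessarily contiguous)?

Match T (read A #1, read B #2) → A (read A #2, read B #5) → G (read A #3, read B #6) → C (read A #7, read B #8) → G (read A #8, read B #9) → A (read A #12, read B #10) → G (read A #13, read B #11) → C (read A #14, read B #12) → C (read A #17, read B #13) → G (read A #18, read B #14) — 10 bases in the same relative order in both. Since dp[18][15] = 10, nothing longer is possible.

10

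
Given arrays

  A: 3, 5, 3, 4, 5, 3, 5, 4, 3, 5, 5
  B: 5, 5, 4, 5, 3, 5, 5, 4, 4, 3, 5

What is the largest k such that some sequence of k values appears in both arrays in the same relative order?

8

Let dp[i][j] be the LCS length of the first i values of A and the first j values of B. dp[i][j] = dp[i-1][j-1]+1 when the i-th and j-th values match, else max(dp[i-1][j], dp[i][j-1]).
    ·  5  5  4  5  3  5  5  4  4  3  5
 ·  0  0  0  0  0  0  0  0  0  0  0  0
 3  0  0  0  0  0  1  1  1  1  1  1  1
 5  0  1  1  1  1  1  2  2  2  2  2  2
 3  0  1  1  1  1  2  2  2  2  2  3  3
 4  0  1  1  2  2  2  2  2  3  3  3  3
 5  0  1  2  2  3  3  3  3  3  3  3  4
 3  0  1  2  2  3  4  4  4  4  4  4  4
 5  0  1  2  2  3  4  5  5  5  5  5  5
 4  0  1  2  3  3  4  5  5  6  6  6  6
 3  0  1  2  3  3  4  5  5  6  6  7  7
 5  0  1  2  3  4  4  5  6  6  6  7  8
 5  0  1  2  3  4  4  5  6  6  6  7  8
dp[11][11] = 8. One LCS (by backtracking along matches): 5, 4, 5, 3, 5, 4, 3, 5.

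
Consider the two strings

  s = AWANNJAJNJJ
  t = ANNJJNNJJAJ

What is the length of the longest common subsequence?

One common subsequence of length 8: A [3,1], then N [4,2], then N [5,3], then J [6,4], then J [8,5], then N [9,7], then J [10,9], then J [11,11]. dp[11][11] = 8 confirms this is the maximum.

8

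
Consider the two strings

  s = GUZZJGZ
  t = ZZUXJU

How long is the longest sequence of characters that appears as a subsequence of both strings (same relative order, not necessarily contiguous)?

Let dp[i][j] be the LCS length of the first i characters of s and the first j characters of t. dp[i][j] = dp[i-1][j-1]+1 when the i-th and j-th characters match, else max(dp[i-1][j], dp[i][j-1]).
    ·  Z  Z  U  X  J  U
 ·  0  0  0  0  0  0  0
 G  0  0  0  0  0  0  0
 U  0  0  0  1  1  1  1
 Z  0  1  1  1  1  1  1
 Z  0  1  2  2  2  2  2
 J  0  1  2  2  2  3  3
 G  0  1  2  2  2  3  3
 Z  0  1  2  2  2  3  3
dp[7][6] = 3. One LCS (by backtracking along matches): ZZJ.

3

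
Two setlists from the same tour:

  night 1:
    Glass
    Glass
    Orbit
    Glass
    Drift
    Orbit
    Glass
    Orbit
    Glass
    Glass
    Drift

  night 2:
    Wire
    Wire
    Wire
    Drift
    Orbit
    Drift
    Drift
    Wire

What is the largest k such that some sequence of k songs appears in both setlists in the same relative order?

3

One common subsequence of length 3: Orbit [3,5], then Drift [5,6], then Drift [11,7]. dp[11][8] = 3 confirms this is the maximum.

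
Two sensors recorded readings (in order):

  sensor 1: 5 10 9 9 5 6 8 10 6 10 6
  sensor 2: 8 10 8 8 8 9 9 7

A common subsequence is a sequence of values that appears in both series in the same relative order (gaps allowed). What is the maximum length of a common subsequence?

One common subsequence of length 3: 10 at sensor 1[2]=sensor 2[2]; then 9 at sensor 1[3]=sensor 2[6]; then 9 at sensor 1[4]=sensor 2[7]. Since dp[11][8] = 3, nothing longer is possible.

3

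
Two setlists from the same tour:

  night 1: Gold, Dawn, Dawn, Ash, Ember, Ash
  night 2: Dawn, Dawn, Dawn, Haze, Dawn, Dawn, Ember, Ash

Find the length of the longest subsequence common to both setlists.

4

One common subsequence of length 4: Dawn [2,5]; then Dawn [3,6]; then Ember [5,7]; then Ash [6,8]. dp[6][8] = 4 confirms this is the maximum.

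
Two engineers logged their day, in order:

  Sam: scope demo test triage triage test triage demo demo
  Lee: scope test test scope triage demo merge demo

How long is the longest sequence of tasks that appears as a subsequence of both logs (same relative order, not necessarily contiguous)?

Match scope at Sam[1]=Lee[1], then test at Sam[3]=Lee[2], then test at Sam[6]=Lee[3], then triage at Sam[7]=Lee[5], then demo at Sam[8]=Lee[6], then demo at Sam[9]=Lee[8] — 6 tasks in the same relative order in both. dp[9][8] = 6 confirms this is the maximum.

6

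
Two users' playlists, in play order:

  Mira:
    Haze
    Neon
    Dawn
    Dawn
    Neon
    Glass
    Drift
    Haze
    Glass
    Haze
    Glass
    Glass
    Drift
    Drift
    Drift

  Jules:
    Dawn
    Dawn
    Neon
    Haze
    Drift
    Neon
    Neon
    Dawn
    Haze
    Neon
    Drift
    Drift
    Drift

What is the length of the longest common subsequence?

One common subsequence of length 8: Dawn (Mira #3, Jules #1); then Dawn (Mira #4, Jules #2); then Neon (Mira #5, Jules #3); then Drift (Mira #7, Jules #5); then Haze (Mira #8, Jules #9); then Drift (Mira #13, Jules #11); then Drift (Mira #14, Jules #12); then Drift (Mira #15, Jules #13), and the DP table's final entry dp[15][13] is also 8, so no common subsequence is longer.

8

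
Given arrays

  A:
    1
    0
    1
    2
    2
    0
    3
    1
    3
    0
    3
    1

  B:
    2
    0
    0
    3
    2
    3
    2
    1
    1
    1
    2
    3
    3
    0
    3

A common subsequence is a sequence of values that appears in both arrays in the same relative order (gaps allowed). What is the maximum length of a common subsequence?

7

One common subsequence of length 7: 1 (A #1, B #9), then 1 (A #3, B #10), then 2 (A #5, B #11), then 3 (A #7, B #12), then 3 (A #9, B #13), then 0 (A #10, B #14), then 3 (A #11, B #15). Since dp[12][15] = 7, nothing longer is possible.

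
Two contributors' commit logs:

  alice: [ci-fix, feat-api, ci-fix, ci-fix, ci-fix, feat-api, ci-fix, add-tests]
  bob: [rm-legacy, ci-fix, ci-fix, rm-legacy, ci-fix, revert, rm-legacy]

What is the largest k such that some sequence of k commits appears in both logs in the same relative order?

Match ci-fix [1,2], then ci-fix [3,3], then ci-fix [4,5] — 3 commits in the same relative order in both. dp[8][7] = 3 confirms this is the maximum.

3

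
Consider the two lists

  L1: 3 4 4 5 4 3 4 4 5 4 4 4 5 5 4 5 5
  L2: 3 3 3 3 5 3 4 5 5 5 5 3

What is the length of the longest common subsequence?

Pick 3 (L1 #1, L2 #4); then 5 (L1 #4, L2 #5); then 3 (L1 #6, L2 #6); then 4 (L1 #8, L2 #7); then 5 (L1 #9, L2 #8); then 5 (L1 #13, L2 #9); then 5 (L1 #14, L2 #10); then 5 (L1 #16, L2 #11); all 8 values appear in both, in order. Since dp[17][12] = 8, nothing longer is possible.

8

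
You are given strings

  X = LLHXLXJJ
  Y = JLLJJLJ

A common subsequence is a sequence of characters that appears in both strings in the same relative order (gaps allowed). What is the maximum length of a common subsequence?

4

Taking L [1,2]; then L [2,3]; then L [5,6]; then J [8,7] gives a common subsequence of length 4. Since dp[8][7] = 4, nothing longer is possible.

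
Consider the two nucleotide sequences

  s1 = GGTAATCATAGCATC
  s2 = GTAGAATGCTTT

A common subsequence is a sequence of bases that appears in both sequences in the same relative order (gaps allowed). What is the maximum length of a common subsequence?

Taking G at s1[2]=s2[1], then T at s1[3]=s2[2], then A at s1[4]=s2[3], then A at s1[5]=s2[5], then A at s1[8]=s2[6], then T at s1[9]=s2[7], then G at s1[11]=s2[8], then C at s1[12]=s2[9], then T at s1[14]=s2[12] gives a common subsequence of length 9. Since dp[15][12] = 9, nothing longer is possible.

9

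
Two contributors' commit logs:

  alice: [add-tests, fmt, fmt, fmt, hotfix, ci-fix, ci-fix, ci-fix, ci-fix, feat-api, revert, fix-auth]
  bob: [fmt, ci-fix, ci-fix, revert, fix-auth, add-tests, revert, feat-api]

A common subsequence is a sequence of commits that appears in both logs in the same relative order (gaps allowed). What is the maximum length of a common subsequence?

5

One common subsequence of length 5: fmt (alice #4, bob #1), then ci-fix (alice #8, bob #2), then ci-fix (alice #9, bob #3), then revert (alice #11, bob #4), then fix-auth (alice #12, bob #5), and the DP table's final entry dp[12][8] is also 5, so no common subsequence is longer.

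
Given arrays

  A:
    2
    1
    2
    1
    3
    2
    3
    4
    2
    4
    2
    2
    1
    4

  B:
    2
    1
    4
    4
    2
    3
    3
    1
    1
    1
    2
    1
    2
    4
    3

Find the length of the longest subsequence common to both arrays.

8

Pick 2 at A[1]=B[1], then 1 at A[2]=B[2], then 2 at A[3]=B[5], then 3 at A[5]=B[6], then 3 at A[7]=B[7], then 2 at A[9]=B[11], then 2 at A[12]=B[13], then 4 at A[14]=B[14]; all 8 values appear in both, in order. Since dp[14][15] = 8, nothing longer is possible.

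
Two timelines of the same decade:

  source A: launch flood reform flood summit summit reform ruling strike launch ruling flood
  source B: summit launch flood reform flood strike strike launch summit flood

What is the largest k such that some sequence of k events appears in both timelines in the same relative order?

One common subsequence of length 7: launch [1,2]; then flood [2,3]; then reform [3,4]; then flood [4,5]; then strike [9,7]; then launch [10,8]; then flood [12,10], and the DP table's final entry dp[12][10] is also 7, so no common subsequence is longer.

7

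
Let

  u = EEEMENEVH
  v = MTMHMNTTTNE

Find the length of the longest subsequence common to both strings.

3

Let dp[i][j] be the LCS length of the first i characters of u and the first j characters of v. dp[i][j] = dp[i-1][j-1]+1 when the i-th and j-th characters match, else max(dp[i-1][j], dp[i][j-1]).
    ·  M  T  M  H  M  N  T  T  T  N  E
 ·  0  0  0  0  0  0  0  0  0  0  0  0
 E  0  0  0  0  0  0  0  0  0  0  0  1
 E  0  0  0  0  0  0  0  0  0  0  0  1
 E  0  0  0  0  0  0  0  0  0  0  0  1
 M  0  1  1  1  1  1  1  1  1  1  1  1
 E  0  1  1  1  1  1  1  1  1  1  1  2
 N  0  1  1  1  1  1  2  2  2  2  2  2
 E  0  1  1  1  1  1  2  2  2  2  2  3
 V  0  1  1  1  1  1  2  2  2  2  2  3
 H  0  1  1  1  2  2  2  2  2  2  2  3
dp[9][11] = 3. One LCS (by backtracking along matches): MNE.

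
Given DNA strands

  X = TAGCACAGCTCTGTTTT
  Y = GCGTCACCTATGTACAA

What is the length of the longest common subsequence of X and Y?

Taking T [1,4]; then C [4,5]; then A [5,6]; then C [6,7]; then C [9,8]; then T [10,9]; then T [12,11]; then G [13,12]; then T [14,13] gives a common subsequence of length 9. dp[17][17] = 9 confirms this is the maximum.

9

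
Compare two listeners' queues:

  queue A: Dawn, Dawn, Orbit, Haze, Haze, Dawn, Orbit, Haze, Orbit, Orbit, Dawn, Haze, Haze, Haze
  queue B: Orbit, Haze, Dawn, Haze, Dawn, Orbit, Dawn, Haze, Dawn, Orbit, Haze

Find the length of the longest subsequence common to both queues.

8

One common subsequence of length 8: Orbit [3,1], then Haze [4,2], then Haze [5,4], then Dawn [6,5], then Orbit [7,6], then Haze [8,8], then Orbit [10,10], then Haze [14,11]. Since dp[14][11] = 8, nothing longer is possible.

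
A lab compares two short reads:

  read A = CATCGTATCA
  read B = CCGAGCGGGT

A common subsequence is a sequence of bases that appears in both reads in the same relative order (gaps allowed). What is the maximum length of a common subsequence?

Taking C (read A #1, read B #2), then A (read A #2, read B #4), then C (read A #4, read B #6), then G (read A #5, read B #9), then T (read A #8, read B #10) gives a common subsequence of length 5. dp[10][10] = 5 confirms this is the maximum.

5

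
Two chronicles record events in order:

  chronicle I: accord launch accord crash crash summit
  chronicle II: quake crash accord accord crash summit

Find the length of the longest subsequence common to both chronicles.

4

One common subsequence of length 4: accord at chronicle I[1]=chronicle II[3] → accord at chronicle I[3]=chronicle II[4] → crash at chronicle I[5]=chronicle II[5] → summit at chronicle I[6]=chronicle II[6]. The LCS DP gives dp[6][6] = 4, so this is optimal.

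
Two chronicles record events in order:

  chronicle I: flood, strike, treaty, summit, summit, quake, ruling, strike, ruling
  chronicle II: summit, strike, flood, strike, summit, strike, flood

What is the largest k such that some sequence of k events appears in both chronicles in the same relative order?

Taking flood at chronicle I[1]=chronicle II[3], strike at chronicle I[2]=chronicle II[4], summit at chronicle I[5]=chronicle II[5], strike at chronicle I[8]=chronicle II[6] gives a common subsequence of length 4, and the DP table's final entry dp[9][7] is also 4, so no common subsequence is longer.

4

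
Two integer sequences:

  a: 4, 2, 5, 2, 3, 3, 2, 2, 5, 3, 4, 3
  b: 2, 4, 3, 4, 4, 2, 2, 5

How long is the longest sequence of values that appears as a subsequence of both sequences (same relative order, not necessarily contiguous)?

5

Let dp[i][j] be the LCS length of the first i values of a and the first j values of b. dp[i][j] = dp[i-1][j-1]+1 when the i-th and j-th values match, else max(dp[i-1][j], dp[i][j-1]).
    ·  2  4  3  4  4  2  2  5
 ·  0  0  0  0  0  0  0  0  0
 4  0  0  1  1  1  1  1  1  1
 2  0  1  1  1  1  1  2  2  2
 5  0  1  1  1  1  1  2  2  3
 2  0  1  1  1  1  1  2  3  3
 3  0  1  1  2  2  2  2  3  3
 3  0  1  1  2  2  2  2  3  3
 2  0  1  1  2  2  2  3  3  3
 2  0  1  1  2  2  2  3  4  4
 5  0  1  1  2  2  2  3  4  5
 3  0  1  1  2  2  2  3  4  5
 4  0  1  2  2  3  3  3  4  5
 3  0  1  2  3  3  3  3  4  5
dp[12][8] = 5. One LCS (by backtracking along matches): 4, 3, 2, 2, 5.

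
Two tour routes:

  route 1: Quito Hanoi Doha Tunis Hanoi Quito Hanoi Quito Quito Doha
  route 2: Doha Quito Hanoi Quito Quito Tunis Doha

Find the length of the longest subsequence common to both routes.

Match Doha [3,1], Quito [6,2], Hanoi [7,3], Quito [8,4], Quito [9,5], Doha [10,7] — 6 stops in the same relative order in both. The LCS DP gives dp[10][7] = 6, so this is optimal.

6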